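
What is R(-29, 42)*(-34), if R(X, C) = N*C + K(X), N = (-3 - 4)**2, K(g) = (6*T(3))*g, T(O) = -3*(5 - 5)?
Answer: -69972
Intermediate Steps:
T(O) = 0 (T(O) = -3*0 = 0)
K(g) = 0 (K(g) = (6*0)*g = 0*g = 0)
N = 49 (N = (-7)**2 = 49)
R(X, C) = 49*C (R(X, C) = 49*C + 0 = 49*C)
R(-29, 42)*(-34) = (49*42)*(-34) = 2058*(-34) = -69972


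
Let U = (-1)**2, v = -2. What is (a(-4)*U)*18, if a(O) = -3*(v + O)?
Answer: 324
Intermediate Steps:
a(O) = 6 - 3*O (a(O) = -3*(-2 + O) = 6 - 3*O)
U = 1
(a(-4)*U)*18 = ((6 - 3*(-4))*1)*18 = ((6 + 12)*1)*18 = (18*1)*18 = 18*18 = 324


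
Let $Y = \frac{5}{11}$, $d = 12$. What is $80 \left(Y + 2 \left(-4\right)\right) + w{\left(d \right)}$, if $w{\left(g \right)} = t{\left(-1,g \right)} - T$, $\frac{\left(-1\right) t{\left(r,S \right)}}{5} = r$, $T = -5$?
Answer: $- \frac{6530}{11} \approx -593.64$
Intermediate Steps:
$t{\left(r,S \right)} = - 5 r$
$Y = \frac{5}{11}$ ($Y = 5 \cdot \frac{1}{11} = \frac{5}{11} \approx 0.45455$)
$w{\left(g \right)} = 10$ ($w{\left(g \right)} = \left(-5\right) \left(-1\right) - -5 = 5 + 5 = 10$)
$80 \left(Y + 2 \left(-4\right)\right) + w{\left(d \right)} = 80 \left(\frac{5}{11} + 2 \left(-4\right)\right) + 10 = 80 \left(\frac{5}{11} - 8\right) + 10 = 80 \left(- \frac{83}{11}\right) + 10 = - \frac{6640}{11} + 10 = - \frac{6530}{11}$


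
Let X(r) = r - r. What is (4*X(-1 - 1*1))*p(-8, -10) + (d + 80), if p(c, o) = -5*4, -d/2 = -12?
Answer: 104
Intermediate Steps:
d = 24 (d = -2*(-12) = 24)
X(r) = 0
p(c, o) = -20
(4*X(-1 - 1*1))*p(-8, -10) + (d + 80) = (4*0)*(-20) + (24 + 80) = 0*(-20) + 104 = 0 + 104 = 104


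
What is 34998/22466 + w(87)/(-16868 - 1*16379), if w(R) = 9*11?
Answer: 580677186/373463551 ≈ 1.5548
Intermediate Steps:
w(R) = 99
34998/22466 + w(87)/(-16868 - 1*16379) = 34998/22466 + 99/(-16868 - 1*16379) = 34998*(1/22466) + 99/(-16868 - 16379) = 17499/11233 + 99/(-33247) = 17499/11233 + 99*(-1/33247) = 17499/11233 - 99/33247 = 580677186/373463551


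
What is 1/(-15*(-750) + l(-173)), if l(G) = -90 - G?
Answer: 1/11333 ≈ 8.8238e-5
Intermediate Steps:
1/(-15*(-750) + l(-173)) = 1/(-15*(-750) + (-90 - 1*(-173))) = 1/(11250 + (-90 + 173)) = 1/(11250 + 83) = 1/11333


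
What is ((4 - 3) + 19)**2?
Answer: 400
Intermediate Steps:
((4 - 3) + 19)**2 = (1 + 19)**2 = 20**2 = 400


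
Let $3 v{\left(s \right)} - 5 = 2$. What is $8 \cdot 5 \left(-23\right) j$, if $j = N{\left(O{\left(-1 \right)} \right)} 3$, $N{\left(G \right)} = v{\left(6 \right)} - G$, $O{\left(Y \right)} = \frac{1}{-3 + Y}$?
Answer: $-7130$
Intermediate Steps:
$v{\left(s \right)} = \frac{7}{3}$ ($v{\left(s \right)} = \frac{5}{3} + \frac{1}{3} \cdot 2 = \frac{5}{3} + \frac{2}{3} = \frac{7}{3}$)
$N{\left(G \right)} = \frac{7}{3} - G$
$j = \frac{31}{4}$ ($j = \left(\frac{7}{3} - \frac{1}{-3 - 1}\right) 3 = \left(\frac{7}{3} - \frac{1}{-4}\right) 3 = \left(\frac{7}{3} - - \frac{1}{4}\right) 3 = \left(\frac{7}{3} + \frac{1}{4}\right) 3 = \frac{31}{12} \cdot 3 = \frac{31}{4} \approx 7.75$)
$8 \cdot 5 \left(-23\right) j = 8 \cdot 5 \left(-23\right) \frac{31}{4} = 40 \left(-23\right) \frac{31}{4} = \left(-920\right) \frac{31}{4} = -7130$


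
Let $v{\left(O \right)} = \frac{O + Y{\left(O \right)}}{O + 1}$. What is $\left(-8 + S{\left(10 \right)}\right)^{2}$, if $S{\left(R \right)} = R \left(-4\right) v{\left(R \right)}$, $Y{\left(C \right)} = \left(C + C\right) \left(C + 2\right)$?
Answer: $\frac{101767744}{121} \approx 8.4106 \cdot 10^{5}$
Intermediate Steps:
$Y{\left(C \right)} = 2 C \left(2 + C\right)$
$v{\left(O \right)} = \frac{O + 2 O \left(2 + O\right)}{1 + O}$ ($v{\left(O \right)} = \frac{O + 2 O \left(2 + O\right)}{O + 1} = \frac{O + 2 O \left(2 + O\right)}{1 + O}$)
$S{\left(R \right)} = - \frac{4 R^{2} \left(5 + 2 R\right)}{1 + R}$ ($S{\left(R \right)} = R \left(-4\right) \frac{R \left(5 + 2 R\right)}{1 + R} = - 4 R \frac{R \left(5 + 2 R\right)}{1 + R} = - \frac{4 R^{2} \left(5 + 2 R\right)}{1 + R}$)
$\left(-8 + S{\left(10 \right)}\right)^{2} = \left(-8 + \frac{10^{2} \left(-20 - 80\right)}{1 + 10}\right)^{2} = \left(-8 + \frac{100 \left(-20 - 80\right)}{11}\right)^{2} = \left(-8 + 100 \cdot \frac{1}{11} \left(-100\right)\right)^{2} = \left(-8 - \frac{10000}{11}\right)^{2} = \left(- \frac{10088}{11}\right)^{2} = \frac{101767744}{121}$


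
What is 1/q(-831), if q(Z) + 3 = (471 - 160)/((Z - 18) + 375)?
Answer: -474/1733 ≈ -0.27351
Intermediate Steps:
q(Z) = -3 + 311/(357 + Z) (q(Z) = -3 + (471 - 160)/((Z - 18) + 375) = -3 + 311/((-18 + Z) + 375) = -3 + 311/(357 + Z))
1/q(-831) = 1/((-760 - 3*(-831))/(357 - 831)) = 1/((-760 + 2493)/(-474)) = 1/(-1/474*1733) = 1/(-1733/474) = -474/1733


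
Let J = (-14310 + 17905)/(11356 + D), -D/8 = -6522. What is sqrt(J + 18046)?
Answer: sqrt(18209892330161)/31766 ≈ 134.34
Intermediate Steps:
D = 52176 (D = -8*(-6522) = 52176)
J = 3595/63532 (J = (-14310 + 17905)/(11356 + 52176) = 3595/63532 ≈ 0.056586)
sqrt(J + 18046) = sqrt(3595/63532 + 18046) = sqrt(1146502067/63532) = sqrt(18209892330161)/31766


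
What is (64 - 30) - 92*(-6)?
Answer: 586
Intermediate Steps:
(64 - 30) - 92*(-6) = 34 + 552 = 586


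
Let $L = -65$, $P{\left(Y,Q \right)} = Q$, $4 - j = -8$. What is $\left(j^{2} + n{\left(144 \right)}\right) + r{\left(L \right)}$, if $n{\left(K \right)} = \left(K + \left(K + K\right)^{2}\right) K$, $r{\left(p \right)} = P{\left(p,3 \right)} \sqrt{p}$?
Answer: $11964816 + 3 i \sqrt{65} \approx 1.1965 \cdot 10^{7} + 24.187 i$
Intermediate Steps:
$j = 12$ ($j = 4 - -8 = 4 + 8 = 12$)
$r{\left(p \right)} = 3 \sqrt{p}$
$n{\left(K \right)} = K \left(K + 4 K^{2}\right)$ ($n{\left(K \right)} = \left(K + \left(2 K\right)^{2}\right) K = \left(K + 4 K^{2}\right) K = K \left(K + 4 K^{2}\right)$)
$\left(j^{2} + n{\left(144 \right)}\right) + r{\left(L \right)} = \left(12^{2} + 144^{2} \left(1 + 4 \cdot 144\right)\right) + 3 \sqrt{-65} = \left(144 + 20736 \left(1 + 576\right)\right) + 3 i \sqrt{65} = \left(144 + 20736 \cdot 577\right) + 3 i \sqrt{65} = \left(144 + 11964672\right) + 3 i \sqrt{65} = 11964816 + 3 i \sqrt{65}$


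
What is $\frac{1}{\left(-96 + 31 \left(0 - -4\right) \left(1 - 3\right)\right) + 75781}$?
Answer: $\frac{1}{75437} \approx 1.3256 \cdot 10^{-5}$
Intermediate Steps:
$\frac{1}{\left(-96 + 31 \left(0 - -4\right) \left(1 - 3\right)\right) + 75781} = \frac{1}{\left(-96 + 31 \left(0 + 4\right) \left(-2\right)\right) + 75781} = \frac{1}{\left(-96 + 31 \cdot 4 \left(-2\right)\right) + 75781} = \frac{1}{\left(-96 + 31 \left(-8\right)\right) + 75781} = \frac{1}{\left(-96 - 248\right) + 75781} = \frac{1}{-344 + 75781} = \frac{1}{75437}$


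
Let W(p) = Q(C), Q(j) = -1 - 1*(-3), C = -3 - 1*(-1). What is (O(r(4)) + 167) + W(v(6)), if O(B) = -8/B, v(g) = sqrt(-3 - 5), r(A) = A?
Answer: 167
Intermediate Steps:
v(g) = 2*I*sqrt(2) (v(g) = sqrt(-8) = 2*I*sqrt(2))
C = -2 (C = -3 + 1 = -2)
Q(j) = 2 (Q(j) = -1 + 3 = 2)
W(p) = 2
(O(r(4)) + 167) + W(v(6)) = (-8/4 + 167) + 2 = (-8*1/4 + 167) + 2 = (-2 + 167) + 2 = 165 + 2 = 167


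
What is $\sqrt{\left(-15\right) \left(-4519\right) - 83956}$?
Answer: $i \sqrt{16171} \approx 127.17 i$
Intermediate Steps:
$\sqrt{\left(-15\right) \left(-4519\right) - 83956} = \sqrt{67785 - 83956} = \sqrt{-16171} = i \sqrt{16171}$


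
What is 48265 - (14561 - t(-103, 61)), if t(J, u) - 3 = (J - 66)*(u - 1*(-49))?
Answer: 15117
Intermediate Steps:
t(J, u) = 3 + (-66 + J)*(49 + u) (t(J, u) = 3 + (J - 66)*(u - 1*(-49)) = 3 + (-66 + J)*(u + 49) = 3 + (-66 + J)*(49 + u))
48265 - (14561 - t(-103, 61)) = 48265 - (14561 - (-3231 - 66*61 + 49*(-103) - 103*61)) = 48265 - (14561 - (-3231 - 4026 - 5047 - 6283)) = 48265 - (14561 - 1*(-18587)) = 48265 - (14561 + 18587) = 48265 - 1*33148 = 48265 - 33148 = 15117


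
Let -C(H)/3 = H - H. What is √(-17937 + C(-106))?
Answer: 3*I*√1993 ≈ 133.93*I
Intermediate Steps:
C(H) = 0 (C(H) = -3*(H - H) = -3*0 = 0)
√(-17937 + C(-106)) = √(-17937 + 0) = √(-17937) = 3*I*√1993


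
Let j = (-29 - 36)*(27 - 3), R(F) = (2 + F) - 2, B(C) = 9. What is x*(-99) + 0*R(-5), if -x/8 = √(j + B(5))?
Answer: 792*I*√1551 ≈ 31191.0*I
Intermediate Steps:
R(F) = F
j = -1560 (j = -65*24 = -1560)
x = -8*I*√1551 (x = -8*√(-1560 + 9) = -8*I*√1551 ≈ -315.06*I)
x*(-99) + 0*R(-5) = -8*I*√1551*(-99) + 0*(-5) = 792*I*√1551 + 0 = 792*I*√1551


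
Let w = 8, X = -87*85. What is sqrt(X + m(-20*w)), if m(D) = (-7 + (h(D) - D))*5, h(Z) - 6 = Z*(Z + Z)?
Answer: 10*sqrt(2494) ≈ 499.40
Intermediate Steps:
X = -7395
h(Z) = 6 + 2*Z**2 (h(Z) = 6 + Z*(Z + Z) = 6 + Z*(2*Z) = 6 + 2*Z**2)
m(D) = -5 - 5*D + 10*D**2 (m(D) = (-7 + ((6 + 2*D**2) - D))*5 = (-7 + (6 - D + 2*D**2))*5 = (-1 - D + 2*D**2)*5 = -5 - 5*D + 10*D**2)
sqrt(X + m(-20*w)) = sqrt(-7395 + (-5 - (-100)*8 + 10*(-20*8)**2)) = sqrt(-7395 + (-5 - 5*(-160) + 10*(-160)**2)) = sqrt(-7395 + (-5 + 800 + 10*25600)) = sqrt(-7395 + (-5 + 800 + 256000)) = sqrt(-7395 + 256795) = sqrt(249400) = 10*sqrt(2494)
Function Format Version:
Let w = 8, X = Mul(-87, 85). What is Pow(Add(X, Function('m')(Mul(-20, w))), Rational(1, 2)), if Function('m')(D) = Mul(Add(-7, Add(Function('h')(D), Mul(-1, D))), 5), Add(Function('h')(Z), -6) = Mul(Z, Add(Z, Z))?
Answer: Mul(10, Pow(2494, Rational(1, 2))) ≈ 499.40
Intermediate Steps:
X = -7395
Function('h')(Z) = Add(6, Mul(2, Pow(Z, 2))) (Function('h')(Z) = Add(6, Mul(Z, Add(Z, Z))) = Add(6, Mul(Z, Mul(2, Z))) = Add(6, Mul(2, Pow(Z, 2))))
Function('m')(D) = Add(-5, Mul(-5, D), Mul(10, Pow(D, 2))) (Function('m')(D) = Mul(Add(-7, Add(Add(6, Mul(2, Pow(D, 2))), Mul(-1, D))), 5) = Mul(Add(-7, Add(6, Mul(-1, D), Mul(2, Pow(D, 2)))), 5) = Mul(Add(-1, Mul(-1, D), Mul(2, Pow(D, 2))), 5) = Add(-5, Mul(-5, D), Mul(10, Pow(D, 2))))
Pow(Add(X, Function('m')(Mul(-20, w))), Rational(1, 2)) = Pow(Add(-7395, Add(-5, Mul(-5, Mul(-20, 8)), Mul(10, Pow(Mul(-20, 8), 2)))), Rational(1, 2)) = Pow(Add(-7395, Add(-5, Mul(-5, -160), Mul(10, Pow(-160, 2)))), Rational(1, 2)) = Pow(Add(-7395, Add(-5, 800, Mul(10, 25600))), Rational(1, 2)) = Pow(Add(-7395, Add(-5, 800, 256000)), Rational(1, 2)) = Pow(Add(-7395, 256795), Rational(1, 2)) = Pow(249400, Rational(1, 2)) = Mul(10, Pow(2494, Rational(1, 2)))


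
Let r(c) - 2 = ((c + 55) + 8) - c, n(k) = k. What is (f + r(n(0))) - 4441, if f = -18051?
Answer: -22427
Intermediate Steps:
r(c) = 65 (r(c) = 2 + (((c + 55) + 8) - c) = 2 + (((55 + c) + 8) - c) = 2 + ((63 + c) - c) = 2 + 63 = 65)
(f + r(n(0))) - 4441 = (-18051 + 65) - 4441 = -17986 - 4441 = -22427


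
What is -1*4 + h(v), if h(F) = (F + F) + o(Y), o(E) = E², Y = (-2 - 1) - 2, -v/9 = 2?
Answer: -15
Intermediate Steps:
v = -18 (v = -9*2 = -18)
Y = -5 (Y = -3 - 2 = -5)
h(F) = 25 + 2*F (h(F) = (F + F) + (-5)² = 2*F + 25 = 25 + 2*F)
-1*4 + h(v) = -1*4 + (25 + 2*(-18)) = -4 + (25 - 36) = -4 - 11 = -15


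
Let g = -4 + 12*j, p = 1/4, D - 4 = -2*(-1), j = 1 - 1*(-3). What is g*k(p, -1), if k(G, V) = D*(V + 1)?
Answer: 0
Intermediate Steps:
j = 4 (j = 1 + 3 = 4)
D = 6 (D = 4 - 2*(-1) = 4 + 2 = 6)
p = ¼ ≈ 0.25000
k(G, V) = 6 + 6*V (k(G, V) = 6*(V + 1) = 6*(1 + V) = 6 + 6*V)
g = 44 (g = -4 + 12*4 = -4 + 48 = 44)
g*k(p, -1) = 44*(6 + 6*(-1)) = 44*(6 - 6) = 44*0 = 0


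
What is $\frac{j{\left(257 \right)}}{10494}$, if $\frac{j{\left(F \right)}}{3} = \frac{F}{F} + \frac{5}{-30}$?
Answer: $\frac{5}{20988} \approx 0.00023823$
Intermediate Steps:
$j{\left(F \right)} = \frac{5}{2}$ ($j{\left(F \right)} = 3 \left(\frac{F}{F} + \frac{5}{-30}\right) = 3 \left(1 + 5 \left(- \frac{1}{30}\right)\right) = 3 \left(1 - \frac{1}{6}\right) = 3 \cdot \frac{5}{6} = \frac{5}{2}$)
$\frac{j{\left(257 \right)}}{10494} = \frac{5}{2 \cdot 10494} = \frac{5}{2} \cdot \frac{1}{10494} = \frac{5}{20988}$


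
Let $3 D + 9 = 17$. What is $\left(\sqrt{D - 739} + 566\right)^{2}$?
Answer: $\frac{958859}{3} + \frac{53204 i \sqrt{3}}{3} \approx 3.1962 \cdot 10^{5} + 30717.0 i$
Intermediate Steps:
$D = \frac{8}{3}$ ($D = -3 + \frac{1}{3} \cdot 17 = -3 + \frac{17}{3} = \frac{8}{3} \approx 2.6667$)
$\left(\sqrt{D - 739} + 566\right)^{2} = \left(\sqrt{\frac{8}{3} - 739} + 566\right)^{2} = \left(\sqrt{- \frac{2209}{3}} + 566\right)^{2} = \left(\frac{47 i \sqrt{3}}{3} + 566\right)^{2} = \left(566 + \frac{47 i \sqrt{3}}{3}\right)^{2}$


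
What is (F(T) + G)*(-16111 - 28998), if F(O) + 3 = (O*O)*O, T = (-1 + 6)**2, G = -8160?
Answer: -336603358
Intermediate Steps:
T = 25 (T = 5**2 = 25)
F(O) = -3 + O**3 (F(O) = -3 + (O*O)*O = -3 + O**2*O = -3 + O**3)
(F(T) + G)*(-16111 - 28998) = ((-3 + 25**3) - 8160)*(-16111 - 28998) = ((-3 + 15625) - 8160)*(-45109) = (15622 - 8160)*(-45109) = 7462*(-45109) = -336603358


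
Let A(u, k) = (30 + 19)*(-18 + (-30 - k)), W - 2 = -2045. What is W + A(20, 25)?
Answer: -5620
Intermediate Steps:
W = -2043 (W = 2 - 2045 = -2043)
A(u, k) = -2352 - 49*k (A(u, k) = 49*(-48 - k) = -2352 - 49*k)
W + A(20, 25) = -2043 + (-2352 - 49*25) = -2043 + (-2352 - 1225) = -2043 - 3577 = -5620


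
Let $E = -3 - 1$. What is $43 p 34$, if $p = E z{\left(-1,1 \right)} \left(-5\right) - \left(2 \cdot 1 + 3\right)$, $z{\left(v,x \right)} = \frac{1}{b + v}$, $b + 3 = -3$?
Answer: $- \frac{80410}{7} \approx -11487.0$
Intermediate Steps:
$b = -6$ ($b = -3 - 3 = -6$)
$z{\left(v,x \right)} = \frac{1}{-6 + v}$
$E = -4$ ($E = -3 - 1 = -4$)
$p = - \frac{55}{7}$ ($p = - \frac{4}{-6 - 1} \left(-5\right) - \left(2 \cdot 1 + 3\right) = - \frac{4}{-7} \left(-5\right) - \left(2 + 3\right) = \left(-4\right) \left(- \frac{1}{7}\right) \left(-5\right) - 5 = \frac{4}{7} \left(-5\right) - 5 = - \frac{20}{7} - 5 = - \frac{55}{7} \approx -7.8571$)
$43 p 34 = 43 \left(- \frac{55}{7}\right) 34 = \left(- \frac{2365}{7}\right) 34 = - \frac{80410}{7}$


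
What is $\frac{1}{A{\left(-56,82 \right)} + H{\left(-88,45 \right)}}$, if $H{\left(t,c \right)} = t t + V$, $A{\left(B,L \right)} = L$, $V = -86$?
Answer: $\frac{1}{7740} \approx 0.0001292$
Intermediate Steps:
$H{\left(t,c \right)} = -86 + t^{2}$ ($H{\left(t,c \right)} = t t - 86 = t^{2} - 86 = -86 + t^{2}$)
$\frac{1}{A{\left(-56,82 \right)} + H{\left(-88,45 \right)}} = \frac{1}{82 - \left(86 - \left(-88\right)^{2}\right)} = \frac{1}{82 + \left(-86 + 7744\right)} = \frac{1}{82 + 7658} = \frac{1}{7740}$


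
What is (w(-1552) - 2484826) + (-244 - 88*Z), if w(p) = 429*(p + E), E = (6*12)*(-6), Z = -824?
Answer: -3263694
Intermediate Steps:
E = -432 (E = 72*(-6) = -432)
w(p) = -185328 + 429*p (w(p) = 429*(p - 432) = 429*(-432 + p) = -185328 + 429*p)
(w(-1552) - 2484826) + (-244 - 88*Z) = ((-185328 + 429*(-1552)) - 2484826) + (-244 - 88*(-824)) = ((-185328 - 665808) - 2484826) + (-244 + 72512) = (-851136 - 2484826) + 72268 = -3335962 + 72268 = -3263694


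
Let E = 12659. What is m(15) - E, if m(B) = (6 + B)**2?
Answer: -12218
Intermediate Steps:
m(15) - E = (6 + 15)**2 - 1*12659 = 21**2 - 12659 = 441 - 12659 = -12218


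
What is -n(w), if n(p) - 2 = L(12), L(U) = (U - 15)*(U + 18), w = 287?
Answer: 88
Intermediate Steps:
L(U) = (-15 + U)*(18 + U)
n(p) = -88 (n(p) = 2 + (-270 + 12² + 3*12) = 2 + (-270 + 144 + 36) = 2 - 90 = -88)
-n(w) = -1*(-88) = 88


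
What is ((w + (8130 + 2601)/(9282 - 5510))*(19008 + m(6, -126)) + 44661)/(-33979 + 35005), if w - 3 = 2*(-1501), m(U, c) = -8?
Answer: -53639995427/967518 ≈ -55441.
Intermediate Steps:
w = -2999 (w = 3 + 2*(-1501) = 3 - 3002 = -2999)
((w + (8130 + 2601)/(9282 - 5510))*(19008 + m(6, -126)) + 44661)/(-33979 + 35005) = ((-2999 + (8130 + 2601)/(9282 - 5510))*(19008 - 8) + 44661)/(-33979 + 35005) = ((-2999 + 10731/3772)*19000 + 44661)/1026 = ((-2999 + 10731*(1/3772))*19000 + 44661)*(1/1026) = ((-2999 + 10731/3772)*19000 + 44661)*(1/1026) = (-11301497/3772*19000 + 44661)*(1/1026) = (-53682110750/943 + 44661)*(1/1026) = -53639995427/943*1/1026 = -53639995427/967518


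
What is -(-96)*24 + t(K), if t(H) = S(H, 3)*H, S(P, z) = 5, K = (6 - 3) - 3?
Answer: 2304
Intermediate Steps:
K = 0 (K = 3 - 3 = 0)
t(H) = 5*H
-(-96)*24 + t(K) = -(-96)*24 + 5*0 = -96*(-24) + 0 = 2304 + 0 = 2304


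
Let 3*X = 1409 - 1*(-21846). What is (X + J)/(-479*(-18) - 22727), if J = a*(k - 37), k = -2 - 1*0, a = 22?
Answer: -20681/42315 ≈ -0.48874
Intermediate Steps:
k = -2 (k = -2 + 0 = -2)
X = 23255/3 (X = (1409 - 1*(-21846))/3 = (1409 + 21846)/3 = (1/3)*23255 = 23255/3 ≈ 7751.7)
J = -858 (J = 22*(-2 - 37) = 22*(-39) = -858)
(X + J)/(-479*(-18) - 22727) = (23255/3 - 858)/(-479*(-18) - 22727) = 20681/(3*(8622 - 22727)) = (20681/3)/(-14105) = (20681/3)*(-1/14105) = -20681/42315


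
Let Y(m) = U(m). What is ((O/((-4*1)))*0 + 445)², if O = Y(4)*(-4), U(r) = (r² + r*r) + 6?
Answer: 198025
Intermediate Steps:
U(r) = 6 + 2*r² (U(r) = (r² + r²) + 6 = 2*r² + 6 = 6 + 2*r²)
Y(m) = 6 + 2*m²
O = -152 (O = (6 + 2*4²)*(-4) = (6 + 2*16)*(-4) = (6 + 32)*(-4) = 38*(-4) = -152)
((O/((-4*1)))*0 + 445)² = (-152/((-4*1))*0 + 445)² = (-152/(-4)*0 + 445)² = (-152*(-¼)*0 + 445)² = (38*0 + 445)² = (0 + 445)² = 445² = 198025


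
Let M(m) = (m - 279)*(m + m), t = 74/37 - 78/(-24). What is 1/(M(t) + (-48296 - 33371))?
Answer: -8/676331 ≈ -1.1829e-5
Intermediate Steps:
t = 21/4 (t = 74*(1/37) - 78*(-1/24) = 2 + 13/4 = 21/4 ≈ 5.2500)
M(m) = 2*m*(-279 + m) (M(m) = (-279 + m)*(2*m) = 2*m*(-279 + m))
1/(M(t) + (-48296 - 33371)) = 1/(2*(21/4)*(-279 + 21/4) + (-48296 - 33371)) = 1/(2*(21/4)*(-1095/4) - 81667) = 1/(-22995/8 - 81667) = 1/(-676331/8) = -8/676331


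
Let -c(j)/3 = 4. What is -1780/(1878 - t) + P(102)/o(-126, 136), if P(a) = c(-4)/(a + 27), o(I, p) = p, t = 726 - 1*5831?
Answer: -2609343/10209146 ≈ -0.25559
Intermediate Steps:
c(j) = -12 (c(j) = -3*4 = -12)
t = -5105 (t = 726 - 5831 = -5105)
P(a) = -12/(27 + a) (P(a) = -12/(a + 27) = -12/(27 + a))
-1780/(1878 - t) + P(102)/o(-126, 136) = -1780/(1878 - 1*(-5105)) - 12/(27 + 102)/136 = -1780/(1878 + 5105) - 12/129*(1/136) = -1780/6983 - 12*1/129*(1/136) = -1780*1/6983 - 4/43*1/136 = -1780/6983 - 1/1462 = -2609343/10209146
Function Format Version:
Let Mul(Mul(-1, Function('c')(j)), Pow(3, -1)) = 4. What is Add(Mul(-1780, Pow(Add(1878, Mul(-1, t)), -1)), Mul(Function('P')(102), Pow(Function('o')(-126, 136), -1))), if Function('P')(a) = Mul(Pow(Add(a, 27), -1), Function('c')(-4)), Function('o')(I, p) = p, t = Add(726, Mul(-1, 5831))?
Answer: Rational(-2609343, 10209146) ≈ -0.25559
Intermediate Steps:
Function('c')(j) = -12 (Function('c')(j) = Mul(-3, 4) = -12)
t = -5105 (t = Add(726, -5831) = -5105)
Function('P')(a) = Mul(-12, Pow(Add(27, a), -1)) (Function('P')(a) = Mul(Pow(Add(a, 27), -1), -12) = Mul(Pow(Add(27, a), -1), -12) = Mul(-12, Pow(Add(27, a), -1)))
Add(Mul(-1780, Pow(Add(1878, Mul(-1, t)), -1)), Mul(Function('P')(102), Pow(Function('o')(-126, 136), -1))) = Add(Mul(-1780, Pow(Add(1878, Mul(-1, -5105)), -1)), Mul(Mul(-12, Pow(Add(27, 102), -1)), Pow(136, -1))) = Add(Mul(-1780, Pow(Add(1878, 5105), -1)), Mul(Mul(-12, Pow(129, -1)), Rational(1, 136))) = Add(Mul(-1780, Pow(6983, -1)), Mul(Mul(-12, Rational(1, 129)), Rational(1, 136))) = Add(Mul(-1780, Rational(1, 6983)), Mul(Rational(-4, 43), Rational(1, 136))) = Add(Rational(-1780, 6983), Rational(-1, 1462)) = Rational(-2609343, 10209146)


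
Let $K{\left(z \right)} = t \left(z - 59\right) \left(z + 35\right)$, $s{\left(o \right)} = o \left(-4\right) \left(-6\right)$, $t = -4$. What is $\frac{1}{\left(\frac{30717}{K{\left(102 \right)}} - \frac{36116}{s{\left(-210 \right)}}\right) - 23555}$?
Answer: $- \frac{1855665}{43699310579} \approx -4.2464 \cdot 10^{-5}$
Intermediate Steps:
$s{\left(o \right)} = 24 o$ ($s{\left(o \right)} = - 4 o \left(-6\right) = 24 o$)
$K{\left(z \right)} = - 4 \left(-59 + z\right) \left(35 + z\right)$ ($K{\left(z \right)} = - 4 \left(z - 59\right) \left(z + 35\right) = - 4 \left(-59 + z\right) \left(35 + z\right)$)
$\frac{1}{\left(\frac{30717}{K{\left(102 \right)}} - \frac{36116}{s{\left(-210 \right)}}\right) - 23555} = \frac{1}{\left(\frac{30717}{8260 - 4 \cdot 102^{2} + 96 \cdot 102} - \frac{36116}{24 \left(-210\right)}\right) - 23555} = \frac{1}{\left(\frac{30717}{8260 - 41616 + 9792} - \frac{36116}{-5040}\right) - 23555} = \frac{1}{\left(\frac{30717}{8260 - 41616 + 9792} - - \frac{9029}{1260}\right) - 23555} = \frac{1}{\left(\frac{30717}{-23564} + \frac{9029}{1260}\right) - 23555} = \frac{1}{\left(30717 \left(- \frac{1}{23564}\right) + \frac{9029}{1260}\right) - 23555} = \frac{1}{\left(- \frac{30717}{23564} + \frac{9029}{1260}\right) - 23555} = \frac{1}{\frac{10878496}{1855665} - 23555} = \frac{1}{- \frac{43699310579}{1855665}} = - \frac{1855665}{43699310579}$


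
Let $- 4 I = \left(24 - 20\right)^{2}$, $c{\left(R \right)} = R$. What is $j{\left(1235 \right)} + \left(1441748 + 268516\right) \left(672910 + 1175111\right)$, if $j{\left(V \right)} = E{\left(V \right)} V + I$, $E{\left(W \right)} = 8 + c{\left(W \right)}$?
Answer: $3160605322645$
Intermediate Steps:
$E{\left(W \right)} = 8 + W$
$I = -4$ ($I = - \frac{\left(24 - 20\right)^{2}}{4} = - \frac{4^{2}}{4} = \left(- \frac{1}{4}\right) 16 = -4$)
$j{\left(V \right)} = -4 + V \left(8 + V\right)$ ($j{\left(V \right)} = \left(8 + V\right) V - 4 = V \left(8 + V\right) - 4 = -4 + V \left(8 + V\right)$)
$j{\left(1235 \right)} + \left(1441748 + 268516\right) \left(672910 + 1175111\right) = \left(-4 + 1235 \left(8 + 1235\right)\right) + \left(1441748 + 268516\right) \left(672910 + 1175111\right) = \left(-4 + 1235 \cdot 1243\right) + 1710264 \cdot 1848021 = \left(-4 + 1535105\right) + 3160603787544 = 1535101 + 3160603787544 = 3160605322645$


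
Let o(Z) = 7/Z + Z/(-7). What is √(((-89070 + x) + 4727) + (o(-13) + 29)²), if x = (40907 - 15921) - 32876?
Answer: 4*I*√47260587/91 ≈ 302.18*I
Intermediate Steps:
x = -7890 (x = 24986 - 32876 = -7890)
o(Z) = 7/Z - Z/7 (o(Z) = 7/Z + Z*(-⅐) = 7/Z - Z/7)
√(((-89070 + x) + 4727) + (o(-13) + 29)²) = √(((-89070 - 7890) + 4727) + ((7/(-13) - ⅐*(-13)) + 29)²) = √((-96960 + 4727) + ((7*(-1/13) + 13/7) + 29)²) = √(-92233 + ((-7/13 + 13/7) + 29)²) = √(-92233 + (120/91 + 29)²) = √(-92233 + (2759/91)²) = √(-92233 + 7612081/8281) = √(-756169392/8281) = 4*I*√47260587/91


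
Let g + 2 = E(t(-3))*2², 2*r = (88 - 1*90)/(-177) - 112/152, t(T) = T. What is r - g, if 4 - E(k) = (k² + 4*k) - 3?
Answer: -129014/3363 ≈ -38.363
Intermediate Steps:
E(k) = 7 - k² - 4*k (E(k) = 4 - ((k² + 4*k) - 3) = 4 - (-3 + k² + 4*k) = 4 + (3 - k² - 4*k) = 7 - k² - 4*k)
r = -1220/3363 (r = ((88 - 1*90)/(-177) - 112/152)/2 = ((88 - 90)*(-1/177) - 112*1/152)/2 = (-2*(-1/177) - 14/19)/2 = (2/177 - 14/19)/2 = (½)*(-2440/3363) = -1220/3363 ≈ -0.36277)
g = 38 (g = -2 + (7 - 1*(-3)² - 4*(-3))*2² = -2 + (7 - 1*9 + 12)*4 = -2 + (7 - 9 + 12)*4 = -2 + 10*4 = -2 + 40 = 38)
r - g = -1220/3363 - 1*38 = -1220/3363 - 38 = -129014/3363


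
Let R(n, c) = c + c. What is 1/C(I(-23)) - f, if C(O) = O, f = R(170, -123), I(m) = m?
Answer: 5657/23 ≈ 245.96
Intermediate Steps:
R(n, c) = 2*c
f = -246 (f = 2*(-123) = -246)
1/C(I(-23)) - f = 1/(-23) - 1*(-246) = -1/23 + 246 = 5657/23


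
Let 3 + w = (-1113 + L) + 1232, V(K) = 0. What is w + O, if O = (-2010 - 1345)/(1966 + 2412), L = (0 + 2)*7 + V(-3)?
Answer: 51435/398 ≈ 129.23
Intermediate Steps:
L = 14 (L = (0 + 2)*7 + 0 = 2*7 + 0 = 14 + 0 = 14)
O = -305/398 (O = -3355/4378 = -3355*1/4378 = -305/398 ≈ -0.76633)
w = 130 (w = -3 + ((-1113 + 14) + 1232) = -3 + (-1099 + 1232) = -3 + 133 = 130)
w + O = 130 - 305/398 = 51435/398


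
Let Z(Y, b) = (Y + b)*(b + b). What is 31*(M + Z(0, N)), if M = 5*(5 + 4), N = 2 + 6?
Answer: 5363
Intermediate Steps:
N = 8
Z(Y, b) = 2*b*(Y + b) (Z(Y, b) = (Y + b)*(2*b) = 2*b*(Y + b))
M = 45 (M = 5*9 = 45)
31*(M + Z(0, N)) = 31*(45 + 2*8*(0 + 8)) = 31*(45 + 2*8*8) = 31*(45 + 128) = 31*173 = 5363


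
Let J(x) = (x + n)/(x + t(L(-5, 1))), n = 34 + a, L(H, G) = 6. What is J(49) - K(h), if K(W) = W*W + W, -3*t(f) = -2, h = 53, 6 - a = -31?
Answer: -426078/149 ≈ -2859.6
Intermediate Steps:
a = 37 (a = 6 - 1*(-31) = 6 + 31 = 37)
t(f) = ⅔ (t(f) = -⅓*(-2) = ⅔)
K(W) = W + W² (K(W) = W² + W = W + W²)
n = 71 (n = 34 + 37 = 71)
J(x) = (71 + x)/(⅔ + x) (J(x) = (x + 71)/(x + ⅔) = (71 + x)/(⅔ + x))
J(49) - K(h) = 3*(71 + 49)/(2 + 3*49) - 53*(1 + 53) = 3*120/(2 + 147) - 53*54 = 3*120/149 - 1*2862 = 3*(1/149)*120 - 2862 = 360/149 - 2862 = -426078/149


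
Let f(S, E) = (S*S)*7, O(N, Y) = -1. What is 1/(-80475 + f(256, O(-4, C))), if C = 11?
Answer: 1/378277 ≈ 2.6436e-6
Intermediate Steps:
f(S, E) = 7*S² (f(S, E) = S²*7 = 7*S²)
1/(-80475 + f(256, O(-4, C))) = 1/(-80475 + 7*256²) = 1/(-80475 + 7*65536) = 1/(-80475 + 458752) = 1/378277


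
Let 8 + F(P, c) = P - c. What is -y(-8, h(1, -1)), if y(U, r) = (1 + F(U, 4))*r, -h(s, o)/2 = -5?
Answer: 190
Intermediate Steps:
h(s, o) = 10 (h(s, o) = -2*(-5) = 10)
F(P, c) = -8 + P - c (F(P, c) = -8 + (P - c) = -8 + P - c)
y(U, r) = r*(-11 + U) (y(U, r) = (1 + (-8 + U - 1*4))*r = (1 + (-8 + U - 4))*r = (1 + (-12 + U))*r = (-11 + U)*r = r*(-11 + U))
-y(-8, h(1, -1)) = -10*(-11 - 8) = -10*(-19) = -1*(-190) = 190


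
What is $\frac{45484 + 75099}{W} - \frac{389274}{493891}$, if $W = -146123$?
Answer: $- \frac{116436743155}{72168834593} \approx -1.6134$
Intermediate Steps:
$\frac{45484 + 75099}{W} - \frac{389274}{493891} = \frac{45484 + 75099}{-146123} - \frac{389274}{493891} = 120583 \left(- \frac{1}{146123}\right) - \frac{389274}{493891} = - \frac{120583}{146123} - \frac{389274}{493891} = - \frac{116436743155}{72168834593}$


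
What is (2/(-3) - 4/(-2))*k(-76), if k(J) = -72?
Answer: -96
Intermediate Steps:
(2/(-3) - 4/(-2))*k(-76) = (2/(-3) - 4/(-2))*(-72) = (2*(-1/3) - 4*(-1/2))*(-72) = (-2/3 + 2)*(-72) = (4/3)*(-72) = -96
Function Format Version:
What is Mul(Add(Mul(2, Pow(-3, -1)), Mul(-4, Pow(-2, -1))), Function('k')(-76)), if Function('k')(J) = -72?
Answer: -96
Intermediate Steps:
Mul(Add(Mul(2, Pow(-3, -1)), Mul(-4, Pow(-2, -1))), Function('k')(-76)) = Mul(Add(Mul(2, Pow(-3, -1)), Mul(-4, Pow(-2, -1))), -72) = Mul(Add(Mul(2, Rational(-1, 3)), Mul(-4, Rational(-1, 2))), -72) = Mul(Add(Rational(-2, 3), 2), -72) = Mul(Rational(4, 3), -72) = -96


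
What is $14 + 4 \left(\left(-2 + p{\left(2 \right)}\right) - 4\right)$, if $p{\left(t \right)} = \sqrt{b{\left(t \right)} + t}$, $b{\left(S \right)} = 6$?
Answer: $-10 + 8 \sqrt{2} \approx 1.3137$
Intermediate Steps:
$p{\left(t \right)} = \sqrt{6 + t}$
$14 + 4 \left(\left(-2 + p{\left(2 \right)}\right) - 4\right) = 14 + 4 \left(\left(-2 + \sqrt{6 + 2}\right) - 4\right) = 14 + 4 \left(\left(-2 + \sqrt{8}\right) - 4\right) = 14 + 4 \left(\left(-2 + 2 \sqrt{2}\right) - 4\right) = 14 + 4 \left(-6 + 2 \sqrt{2}\right) = 14 - \left(24 - 8 \sqrt{2}\right) = -10 + 8 \sqrt{2}$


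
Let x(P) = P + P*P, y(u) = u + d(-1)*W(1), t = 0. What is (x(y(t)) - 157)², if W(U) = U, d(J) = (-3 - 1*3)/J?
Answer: 13225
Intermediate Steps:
d(J) = -6/J (d(J) = (-3 - 3)/J = -6/J)
y(u) = 6 + u (y(u) = u - 6/(-1)*1 = u - 6*(-1)*1 = u + 6*1 = u + 6 = 6 + u)
x(P) = P + P²
(x(y(t)) - 157)² = ((6 + 0)*(1 + (6 + 0)) - 157)² = (6*(1 + 6) - 157)² = (6*7 - 157)² = (42 - 157)² = (-115)² = 13225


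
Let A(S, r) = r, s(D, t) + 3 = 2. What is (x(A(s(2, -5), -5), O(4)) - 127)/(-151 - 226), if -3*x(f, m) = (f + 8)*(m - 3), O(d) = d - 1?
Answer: 127/377 ≈ 0.33687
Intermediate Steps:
O(d) = -1 + d
s(D, t) = -1 (s(D, t) = -3 + 2 = -1)
x(f, m) = -(-3 + m)*(8 + f)/3 (x(f, m) = -(f + 8)*(m - 3)/3 = -(8 + f)*(-3 + m)/3 = -(-3 + m)*(8 + f)/3)
(x(A(s(2, -5), -5), O(4)) - 127)/(-151 - 226) = ((8 - 5 - 8*(-1 + 4)/3 - ⅓*(-5)*(-1 + 4)) - 127)/(-151 - 226) = ((8 - 5 - 8/3*3 - ⅓*(-5)*3) - 127)/(-377) = ((8 - 5 - 8 + 5) - 127)*(-1/377) = (0 - 127)*(-1/377) = -127*(-1/377) = 127/377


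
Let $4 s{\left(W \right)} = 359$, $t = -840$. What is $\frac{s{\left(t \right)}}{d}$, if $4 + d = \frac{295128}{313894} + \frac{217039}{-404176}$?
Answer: $- \frac{5693220407812}{228158635357} \approx -24.953$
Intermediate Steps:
$s{\left(W \right)} = \frac{359}{4}$ ($s{\left(W \right)} = \frac{1}{4} \cdot 359 = \frac{359}{4}$)
$d = - \frac{228158635357}{63434210672}$ ($d = -4 + \left(\frac{295128}{313894} + \frac{217039}{-404176}\right) = -4 + \left(295128 \cdot \frac{1}{313894} + 217039 \left(- \frac{1}{404176}\right)\right) = -4 + \left(\frac{147564}{156947} - \frac{217039}{404176}\right) = -4 + \frac{25578207331}{63434210672} = - \frac{228158635357}{63434210672} \approx -3.5968$)
$\frac{s{\left(t \right)}}{d} = \frac{359}{4 \left(- \frac{228158635357}{63434210672}\right)} = \frac{359}{4} \left(- \frac{63434210672}{228158635357}\right) = - \frac{5693220407812}{228158635357}$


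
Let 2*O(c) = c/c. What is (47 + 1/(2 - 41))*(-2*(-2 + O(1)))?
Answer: 1832/13 ≈ 140.92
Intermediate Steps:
O(c) = ½ (O(c) = (c/c)/2 = (½)*1 = ½)
(47 + 1/(2 - 41))*(-2*(-2 + O(1))) = (47 + 1/(2 - 41))*(-2*(-2 + ½)) = (47 + 1/(-39))*(-2*(-3/2)) = (47 - 1/39)*3 = (1832/39)*3 = 1832/13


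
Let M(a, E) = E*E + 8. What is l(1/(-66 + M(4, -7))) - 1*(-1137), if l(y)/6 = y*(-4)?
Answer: 3419/3 ≈ 1139.7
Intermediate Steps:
M(a, E) = 8 + E² (M(a, E) = E² + 8 = 8 + E²)
l(y) = -24*y (l(y) = 6*(y*(-4)) = 6*(-4*y) = -24*y)
l(1/(-66 + M(4, -7))) - 1*(-1137) = -24/(-66 + (8 + (-7)²)) - 1*(-1137) = -24/(-66 + (8 + 49)) + 1137 = -24/(-66 + 57) + 1137 = -24/(-9) + 1137 = -24*(-⅑) + 1137 = 8/3 + 1137 = 3419/3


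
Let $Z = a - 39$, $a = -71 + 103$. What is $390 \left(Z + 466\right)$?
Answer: $179010$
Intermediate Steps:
$a = 32$
$Z = -7$ ($Z = 32 - 39 = -7$)
$390 \left(Z + 466\right) = 390 \left(-7 + 466\right) = 390 \cdot 459 = 179010$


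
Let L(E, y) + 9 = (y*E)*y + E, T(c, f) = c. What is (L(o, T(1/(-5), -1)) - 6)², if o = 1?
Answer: 121801/625 ≈ 194.88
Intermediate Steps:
L(E, y) = -9 + E + E*y² (L(E, y) = -9 + ((y*E)*y + E) = -9 + ((E*y)*y + E) = -9 + (E*y² + E) = -9 + (E + E*y²) = -9 + E + E*y²)
(L(o, T(1/(-5), -1)) - 6)² = ((-9 + 1 + 1*(1/(-5))²) - 6)² = ((-9 + 1 + 1*(-⅕)²) - 6)² = ((-9 + 1 + 1*(1/25)) - 6)² = ((-9 + 1 + 1/25) - 6)² = (-199/25 - 6)² = (-349/25)² = 121801/625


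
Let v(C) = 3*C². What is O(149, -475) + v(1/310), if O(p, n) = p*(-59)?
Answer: -844815097/96100 ≈ -8791.0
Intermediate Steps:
O(p, n) = -59*p
O(149, -475) + v(1/310) = -59*149 + 3*(1/310)² = -8791 + 3*(1/310)² = -8791 + 3*(1/96100) = -8791 + 3/96100 = -844815097/96100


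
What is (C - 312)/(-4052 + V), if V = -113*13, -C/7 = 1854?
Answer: 13290/5521 ≈ 2.4072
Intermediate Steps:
C = -12978 (C = -7*1854 = -12978)
V = -1469
(C - 312)/(-4052 + V) = (-12978 - 312)/(-4052 - 1469) = -13290/(-5521) = -13290*(-1/5521) = 13290/5521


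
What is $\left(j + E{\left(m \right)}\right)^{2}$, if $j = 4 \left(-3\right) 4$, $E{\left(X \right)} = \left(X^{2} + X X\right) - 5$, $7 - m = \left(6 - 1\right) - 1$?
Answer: $1225$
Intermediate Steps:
$m = 3$ ($m = 7 - \left(\left(6 - 1\right) - 1\right) = 7 - \left(5 - 1\right) = 7 - 4 = 3$)
$E{\left(X \right)} = -5 + 2 X^{2}$ ($E{\left(X \right)} = \left(X^{2} + X^{2}\right) - 5 = 2 X^{2} - 5 = -5 + 2 X^{2}$)
$j = -48$ ($j = \left(-12\right) 4 = -48$)
$\left(j + E{\left(m \right)}\right)^{2} = \left(-48 - \left(5 - 2 \cdot 3^{2}\right)\right)^{2} = \left(-48 + \left(-5 + 2 \cdot 9\right)\right)^{2} = \left(-48 + \left(-5 + 18\right)\right)^{2} = \left(-48 + 13\right)^{2} = \left(-35\right)^{2} = 1225$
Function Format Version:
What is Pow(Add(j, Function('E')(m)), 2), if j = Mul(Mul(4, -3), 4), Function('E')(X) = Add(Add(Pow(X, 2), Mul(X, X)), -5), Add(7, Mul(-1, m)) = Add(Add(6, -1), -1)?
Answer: 1225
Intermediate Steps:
m = 3 (m = Add(7, Mul(-1, Add(Add(6, -1), -1))) = Add(7, Mul(-1, Add(5, -1))) = Add(7, Mul(-1, 4)) = Add(7, -4) = 3)
Function('E')(X) = Add(-5, Mul(2, Pow(X, 2))) (Function('E')(X) = Add(Add(Pow(X, 2), Pow(X, 2)), -5) = Add(Mul(2, Pow(X, 2)), -5) = Add(-5, Mul(2, Pow(X, 2))))
j = -48 (j = Mul(-12, 4) = -48)
Pow(Add(j, Function('E')(m)), 2) = Pow(Add(-48, Add(-5, Mul(2, Pow(3, 2)))), 2) = Pow(Add(-48, Add(-5, Mul(2, 9))), 2) = Pow(Add(-48, Add(-5, 18)), 2) = Pow(Add(-48, 13), 2) = Pow(-35, 2) = 1225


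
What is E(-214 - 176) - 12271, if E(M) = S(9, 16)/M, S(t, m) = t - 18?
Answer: -1595227/130 ≈ -12271.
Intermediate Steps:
S(t, m) = -18 + t
E(M) = -9/M (E(M) = (-18 + 9)/M = -9/M)
E(-214 - 176) - 12271 = -9/(-214 - 176) - 12271 = -9/(-390) - 12271 = -9*(-1/390) - 12271 = 3/130 - 12271 = -1595227/130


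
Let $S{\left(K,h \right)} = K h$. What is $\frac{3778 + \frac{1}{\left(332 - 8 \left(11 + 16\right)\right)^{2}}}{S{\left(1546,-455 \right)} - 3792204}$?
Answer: $- \frac{50836769}{60493251104} \approx -0.00084037$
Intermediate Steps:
$\frac{3778 + \frac{1}{\left(332 - 8 \left(11 + 16\right)\right)^{2}}}{S{\left(1546,-455 \right)} - 3792204} = \frac{3778 + \frac{1}{\left(332 - 8 \left(11 + 16\right)\right)^{2}}}{1546 \left(-455\right) - 3792204} = \frac{3778 + \frac{1}{\left(332 - 216\right)^{2}}}{-703430 - 3792204} = \frac{3778 + \frac{1}{\left(332 - 216\right)^{2}}}{-4495634} = \left(3778 + \frac{1}{116^{2}}\right) \left(- \frac{1}{4495634}\right) = \left(3778 + \frac{1}{13456}\right) \left(- \frac{1}{4495634}\right) = \frac{50836769}{13456} \left(- \frac{1}{4495634}\right) = - \frac{50836769}{60493251104}$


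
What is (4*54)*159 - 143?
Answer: 34201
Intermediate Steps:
(4*54)*159 - 143 = 216*159 - 143 = 34344 - 143 = 34201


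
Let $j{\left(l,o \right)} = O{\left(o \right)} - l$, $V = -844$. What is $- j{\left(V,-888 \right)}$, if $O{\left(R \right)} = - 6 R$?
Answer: $-6172$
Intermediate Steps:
$j{\left(l,o \right)} = - l - 6 o$ ($j{\left(l,o \right)} = - 6 o - l = - l - 6 o$)
$- j{\left(V,-888 \right)} = - (\left(-1\right) \left(-844\right) - -5328) = - (844 + 5328) = \left(-1\right) 6172 = -6172$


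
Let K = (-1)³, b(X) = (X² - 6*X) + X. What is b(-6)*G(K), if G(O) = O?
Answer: -66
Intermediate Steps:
b(X) = X² - 5*X
K = -1
b(-6)*G(K) = -6*(-5 - 6)*(-1) = -6*(-11)*(-1) = 66*(-1) = -66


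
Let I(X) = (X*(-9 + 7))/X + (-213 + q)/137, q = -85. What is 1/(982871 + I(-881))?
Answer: 137/134652755 ≈ 1.0174e-6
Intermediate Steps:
I(X) = -572/137 (I(X) = (X*(-9 + 7))/X + (-213 - 85)/137 = (X*(-2))/X - 298*1/137 = (-2*X)/X - 298/137 = -2 - 298/137 = -572/137)
1/(982871 + I(-881)) = 1/(982871 - 572/137) = 1/(134652755/137) = 137/134652755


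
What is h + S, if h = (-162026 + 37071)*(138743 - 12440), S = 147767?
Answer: -15782043598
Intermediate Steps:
h = -15782191365 (h = -124955*126303 = -15782191365)
h + S = -15782191365 + 147767 = -15782043598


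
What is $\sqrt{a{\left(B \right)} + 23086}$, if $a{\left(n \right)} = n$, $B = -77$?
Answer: $\sqrt{23009} \approx 151.69$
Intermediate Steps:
$\sqrt{a{\left(B \right)} + 23086} = \sqrt{-77 + 23086} = \sqrt{23009}$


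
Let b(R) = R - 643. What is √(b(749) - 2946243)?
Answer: I*√2946137 ≈ 1716.4*I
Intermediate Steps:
b(R) = -643 + R
√(b(749) - 2946243) = √((-643 + 749) - 2946243) = √(106 - 2946243) = √(-2946137) = I*√2946137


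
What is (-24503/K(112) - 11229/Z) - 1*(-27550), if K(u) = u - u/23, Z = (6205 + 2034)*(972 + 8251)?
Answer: 6039556182633/221056864 ≈ 27321.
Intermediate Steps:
Z = 75988297 (Z = 8239*9223 = 75988297)
K(u) = 22*u/23 (K(u) = u - u/23 = 22*u/23)
(-24503/K(112) - 11229/Z) - 1*(-27550) = (-24503/((22/23)*112) - 11229/75988297) - 1*(-27550) = (-24503/2464/23 - 11229*1/75988297) + 27550 = (-24503*23/2464 - 11229/75988297) + 27550 = (-563569/2464 - 11229/75988297) + 27550 = -50560420567/221056864 + 27550 = 6039556182633/221056864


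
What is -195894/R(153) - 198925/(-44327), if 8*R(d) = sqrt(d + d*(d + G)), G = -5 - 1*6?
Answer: 198925/44327 - 522384*sqrt(2431)/2431 ≈ -10590.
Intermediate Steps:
G = -11 (G = -5 - 6 = -11)
R(d) = sqrt(d + d*(-11 + d))/8 (R(d) = sqrt(d + d*(d - 11))/8 = sqrt(d + d*(-11 + d))/8)
-195894/R(153) - 198925/(-44327) = -195894*8*sqrt(17)/(51*sqrt(-10 + 153)) - 198925/(-44327) = -195894*8*sqrt(2431)/7293 - 198925*(-1/44327) = -195894*8*sqrt(2431)/7293 + 198925/44327 = -522384*sqrt(2431)/2431 + 198925/44327 = 198925/44327 - 522384*sqrt(2431)/2431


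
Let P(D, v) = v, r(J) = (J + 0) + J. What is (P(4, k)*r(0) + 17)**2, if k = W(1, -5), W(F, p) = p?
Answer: 289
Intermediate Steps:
k = -5
r(J) = 2*J (r(J) = J + J = 2*J)
(P(4, k)*r(0) + 17)**2 = (-10*0 + 17)**2 = (-5*0 + 17)**2 = (0 + 17)**2 = 17**2 = 289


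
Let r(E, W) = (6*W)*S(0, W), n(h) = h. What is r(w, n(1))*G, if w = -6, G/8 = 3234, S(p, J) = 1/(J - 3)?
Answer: -77616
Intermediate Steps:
S(p, J) = 1/(-3 + J)
G = 25872 (G = 8*3234 = 25872)
r(E, W) = 6*W/(-3 + W) (r(E, W) = (6*W)/(-3 + W) = 6*W/(-3 + W))
r(w, n(1))*G = (6*1/(-3 + 1))*25872 = (6*1/(-2))*25872 = (6*1*(-1/2))*25872 = -3*25872 = -77616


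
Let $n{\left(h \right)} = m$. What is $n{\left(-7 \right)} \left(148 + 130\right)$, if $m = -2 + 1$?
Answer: $-278$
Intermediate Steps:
$m = -1$
$n{\left(h \right)} = -1$
$n{\left(-7 \right)} \left(148 + 130\right) = - (148 + 130) = \left(-1\right) 278 = -278$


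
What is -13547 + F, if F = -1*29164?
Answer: -42711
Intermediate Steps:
F = -29164
-13547 + F = -13547 - 29164 = -42711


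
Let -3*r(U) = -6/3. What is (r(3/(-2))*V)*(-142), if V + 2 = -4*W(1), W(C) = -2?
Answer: -568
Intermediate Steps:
V = 6 (V = -2 - 4*(-2) = -2 + 8 = 6)
r(U) = 2/3 (r(U) = -(-2)/3 = -1/3*(-2) = 2/3)
(r(3/(-2))*V)*(-142) = ((2/3)*6)*(-142) = 4*(-142) = -568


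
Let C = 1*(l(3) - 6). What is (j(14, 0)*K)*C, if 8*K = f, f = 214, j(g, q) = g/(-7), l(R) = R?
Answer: 321/2 ≈ 160.50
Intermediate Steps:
j(g, q) = -g/7 (j(g, q) = g*(-⅐) = -g/7)
K = 107/4 (K = (⅛)*214 = 107/4 ≈ 26.750)
C = -3 (C = 1*(3 - 6) = 1*(-3) = -3)
(j(14, 0)*K)*C = (-⅐*14*(107/4))*(-3) = -2*107/4*(-3) = -107/2*(-3) = 321/2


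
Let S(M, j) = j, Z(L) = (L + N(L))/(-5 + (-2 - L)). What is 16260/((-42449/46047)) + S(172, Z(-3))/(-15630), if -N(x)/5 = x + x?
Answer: -15603412362759/884637160 ≈ -17638.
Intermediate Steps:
N(x) = -10*x (N(x) = -5*(x + x) = -10*x)
Z(L) = -9*L/(-7 - L) (Z(L) = (L - 10*L)/(-5 + (-2 - L)) = (-9*L)/(-7 - L) = -9*L/(-7 - L))
16260/((-42449/46047)) + S(172, Z(-3))/(-15630) = 16260/((-42449/46047)) + (9*(-3)/(7 - 3))/(-15630) = 16260/((-42449*1/46047)) + (9*(-3)/4)*(-1/15630) = 16260/(-42449/46047) + (9*(-3)*(1/4))*(-1/15630) = 16260*(-46047/42449) - 27/4*(-1/15630) = -748724220/42449 + 9/20840 = -15603412362759/884637160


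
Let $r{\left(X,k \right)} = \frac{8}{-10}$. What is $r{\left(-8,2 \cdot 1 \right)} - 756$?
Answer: $- \frac{3784}{5} \approx -756.8$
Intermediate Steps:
$r{\left(X,k \right)} = - \frac{4}{5}$ ($r{\left(X,k \right)} = 8 \left(- \frac{1}{10}\right) = - \frac{4}{5}$)
$r{\left(-8,2 \cdot 1 \right)} - 756 = - \frac{4}{5} - 756 = - \frac{3784}{5}$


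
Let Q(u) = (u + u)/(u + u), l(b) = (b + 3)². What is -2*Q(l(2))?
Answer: -2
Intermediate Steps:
l(b) = (3 + b)²
Q(u) = 1 (Q(u) = (2*u)/((2*u)) = (2*u)*(1/(2*u)) = 1)
-2*Q(l(2)) = -2*1 = -2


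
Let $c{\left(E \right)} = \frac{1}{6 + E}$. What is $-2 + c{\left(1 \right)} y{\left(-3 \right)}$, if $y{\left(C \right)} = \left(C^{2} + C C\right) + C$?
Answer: $\frac{1}{7} \approx 0.14286$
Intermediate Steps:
$y{\left(C \right)} = C + 2 C^{2}$ ($y{\left(C \right)} = \left(C^{2} + C^{2}\right) + C = 2 C^{2} + C = C + 2 C^{2}$)
$-2 + c{\left(1 \right)} y{\left(-3 \right)} = -2 + \frac{\left(-3\right) \left(1 + 2 \left(-3\right)\right)}{6 + 1} = -2 + \frac{\left(-3\right) \left(1 - 6\right)}{7} = -2 + \frac{\left(-3\right) \left(-5\right)}{7} = -2 + \frac{1}{7} \cdot 15 = -2 + \frac{15}{7} = \frac{1}{7}$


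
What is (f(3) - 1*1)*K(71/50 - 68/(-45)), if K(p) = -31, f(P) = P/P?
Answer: 0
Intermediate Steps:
f(P) = 1
(f(3) - 1*1)*K(71/50 - 68/(-45)) = (1 - 1*1)*(-31) = (1 - 1)*(-31) = 0*(-31) = 0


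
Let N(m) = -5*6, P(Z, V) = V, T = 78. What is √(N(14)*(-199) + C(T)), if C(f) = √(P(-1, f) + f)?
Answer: √(5970 + 2*√39) ≈ 77.347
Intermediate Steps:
N(m) = -30
C(f) = √2*√f (C(f) = √(f + f) = √(2*f) = √2*√f)
√(N(14)*(-199) + C(T)) = √(-30*(-199) + √2*√78) = √(5970 + 2*√39)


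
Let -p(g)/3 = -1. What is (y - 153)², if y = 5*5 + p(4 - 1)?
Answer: 15625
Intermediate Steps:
p(g) = 3 (p(g) = -3*(-1) = 3)
y = 28 (y = 5*5 + 3 = 25 + 3 = 28)
(y - 153)² = (28 - 153)² = (-125)² = 15625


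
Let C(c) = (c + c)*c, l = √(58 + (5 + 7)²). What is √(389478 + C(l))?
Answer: √389882 ≈ 624.41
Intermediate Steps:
l = √202 (l = √(58 + 12²) = √(58 + 144) = √202 ≈ 14.213)
C(c) = 2*c² (C(c) = (2*c)*c = 2*c²)
√(389478 + C(l)) = √(389478 + 2*(√202)²) = √(389478 + 2*202) = √(389478 + 404) = √389882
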